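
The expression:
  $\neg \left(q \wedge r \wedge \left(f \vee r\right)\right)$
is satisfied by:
  {q: False, r: False}
  {r: True, q: False}
  {q: True, r: False}


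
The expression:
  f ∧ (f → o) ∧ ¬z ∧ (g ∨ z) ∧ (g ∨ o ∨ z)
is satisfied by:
  {f: True, g: True, o: True, z: False}


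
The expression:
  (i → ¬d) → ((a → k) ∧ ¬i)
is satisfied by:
  {d: True, k: True, a: False, i: False}
  {d: True, a: False, k: False, i: False}
  {k: True, d: False, a: False, i: False}
  {d: False, a: False, k: False, i: False}
  {d: True, k: True, a: True, i: False}
  {k: True, a: True, d: False, i: False}
  {i: True, k: True, d: True, a: False}
  {i: True, d: True, a: False, k: False}
  {i: True, k: True, d: True, a: True}
  {i: True, d: True, a: True, k: False}


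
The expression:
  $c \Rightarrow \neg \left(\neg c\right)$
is always true.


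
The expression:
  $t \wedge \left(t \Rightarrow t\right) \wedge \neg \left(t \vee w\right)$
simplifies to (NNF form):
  $\text{False}$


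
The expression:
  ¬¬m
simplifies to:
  m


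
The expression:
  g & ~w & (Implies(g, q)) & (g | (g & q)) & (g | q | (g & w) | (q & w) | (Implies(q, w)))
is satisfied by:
  {g: True, q: True, w: False}


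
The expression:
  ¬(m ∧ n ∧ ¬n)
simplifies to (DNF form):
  True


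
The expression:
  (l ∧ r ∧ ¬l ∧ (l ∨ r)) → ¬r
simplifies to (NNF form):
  True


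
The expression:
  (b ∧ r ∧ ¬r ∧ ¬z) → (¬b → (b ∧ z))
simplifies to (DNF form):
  True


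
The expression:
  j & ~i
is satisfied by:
  {j: True, i: False}


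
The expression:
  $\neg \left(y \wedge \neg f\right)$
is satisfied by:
  {f: True, y: False}
  {y: False, f: False}
  {y: True, f: True}


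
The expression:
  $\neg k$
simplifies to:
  $\neg k$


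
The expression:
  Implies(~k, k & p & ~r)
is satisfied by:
  {k: True}


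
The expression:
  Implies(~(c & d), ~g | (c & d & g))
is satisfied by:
  {c: True, d: True, g: False}
  {c: True, d: False, g: False}
  {d: True, c: False, g: False}
  {c: False, d: False, g: False}
  {c: True, g: True, d: True}


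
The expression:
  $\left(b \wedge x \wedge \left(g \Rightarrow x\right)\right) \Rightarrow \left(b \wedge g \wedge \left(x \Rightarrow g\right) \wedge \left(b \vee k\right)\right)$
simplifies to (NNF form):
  $g \vee \neg b \vee \neg x$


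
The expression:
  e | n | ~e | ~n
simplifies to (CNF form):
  True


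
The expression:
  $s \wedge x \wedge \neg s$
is never true.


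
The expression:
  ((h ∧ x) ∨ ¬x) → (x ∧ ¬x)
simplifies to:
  x ∧ ¬h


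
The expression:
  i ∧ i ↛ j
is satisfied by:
  {i: True, j: False}


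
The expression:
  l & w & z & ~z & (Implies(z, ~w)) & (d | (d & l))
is never true.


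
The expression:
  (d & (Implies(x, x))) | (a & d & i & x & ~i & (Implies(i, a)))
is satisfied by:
  {d: True}


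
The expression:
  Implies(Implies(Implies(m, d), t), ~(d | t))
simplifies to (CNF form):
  ~t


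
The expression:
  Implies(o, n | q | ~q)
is always true.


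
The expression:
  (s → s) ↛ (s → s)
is never true.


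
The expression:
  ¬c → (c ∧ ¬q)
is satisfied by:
  {c: True}


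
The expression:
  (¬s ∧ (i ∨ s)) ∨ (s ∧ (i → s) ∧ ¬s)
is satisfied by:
  {i: True, s: False}


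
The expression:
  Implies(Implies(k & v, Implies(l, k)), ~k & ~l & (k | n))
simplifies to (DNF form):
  n & ~k & ~l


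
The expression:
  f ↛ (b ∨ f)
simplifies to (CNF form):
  False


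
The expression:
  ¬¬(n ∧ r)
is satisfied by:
  {r: True, n: True}


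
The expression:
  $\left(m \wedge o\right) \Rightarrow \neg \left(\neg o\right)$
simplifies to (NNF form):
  $\text{True}$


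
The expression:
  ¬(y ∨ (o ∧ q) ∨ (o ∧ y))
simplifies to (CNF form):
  ¬y ∧ (¬o ∨ ¬q)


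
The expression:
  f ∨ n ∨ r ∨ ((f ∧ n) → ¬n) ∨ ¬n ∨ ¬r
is always true.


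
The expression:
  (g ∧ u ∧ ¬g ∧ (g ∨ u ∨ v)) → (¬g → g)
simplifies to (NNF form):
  True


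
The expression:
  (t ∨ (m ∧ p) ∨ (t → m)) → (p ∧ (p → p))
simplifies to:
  p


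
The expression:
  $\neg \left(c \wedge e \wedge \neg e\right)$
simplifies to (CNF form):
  $\text{True}$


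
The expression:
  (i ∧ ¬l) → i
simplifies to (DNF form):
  True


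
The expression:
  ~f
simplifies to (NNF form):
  ~f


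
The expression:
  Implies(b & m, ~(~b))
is always true.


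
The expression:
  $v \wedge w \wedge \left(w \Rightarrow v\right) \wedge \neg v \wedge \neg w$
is never true.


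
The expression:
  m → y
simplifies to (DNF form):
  y ∨ ¬m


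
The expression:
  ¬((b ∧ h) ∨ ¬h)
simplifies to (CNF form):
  h ∧ ¬b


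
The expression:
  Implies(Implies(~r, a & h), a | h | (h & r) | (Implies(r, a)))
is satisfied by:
  {a: True, h: True, r: False}
  {a: True, h: False, r: False}
  {h: True, a: False, r: False}
  {a: False, h: False, r: False}
  {r: True, a: True, h: True}
  {r: True, a: True, h: False}
  {r: True, h: True, a: False}


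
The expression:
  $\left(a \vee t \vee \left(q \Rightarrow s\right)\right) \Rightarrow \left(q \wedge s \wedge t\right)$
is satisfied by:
  {t: True, s: True, q: True, a: False}
  {t: True, s: True, a: True, q: True}
  {q: True, t: False, a: False, s: False}


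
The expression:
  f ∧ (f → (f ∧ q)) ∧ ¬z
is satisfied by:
  {f: True, q: True, z: False}


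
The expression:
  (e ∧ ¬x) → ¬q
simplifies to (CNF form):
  x ∨ ¬e ∨ ¬q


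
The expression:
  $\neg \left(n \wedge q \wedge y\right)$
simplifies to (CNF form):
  $\neg n \vee \neg q \vee \neg y$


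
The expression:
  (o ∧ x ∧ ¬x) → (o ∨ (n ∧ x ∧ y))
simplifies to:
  True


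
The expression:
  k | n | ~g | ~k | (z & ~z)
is always true.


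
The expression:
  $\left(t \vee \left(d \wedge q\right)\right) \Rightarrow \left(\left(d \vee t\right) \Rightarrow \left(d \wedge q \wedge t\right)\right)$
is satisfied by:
  {q: False, t: False, d: False}
  {d: True, q: False, t: False}
  {q: True, d: False, t: False}
  {d: True, t: True, q: True}


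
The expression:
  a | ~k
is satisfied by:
  {a: True, k: False}
  {k: False, a: False}
  {k: True, a: True}


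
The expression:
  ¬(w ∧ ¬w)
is always true.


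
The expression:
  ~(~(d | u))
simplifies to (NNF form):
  d | u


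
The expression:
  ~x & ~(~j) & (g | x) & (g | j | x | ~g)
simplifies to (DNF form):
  g & j & ~x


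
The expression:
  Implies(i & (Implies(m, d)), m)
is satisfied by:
  {m: True, i: False}
  {i: False, m: False}
  {i: True, m: True}


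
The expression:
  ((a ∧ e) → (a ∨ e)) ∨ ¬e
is always true.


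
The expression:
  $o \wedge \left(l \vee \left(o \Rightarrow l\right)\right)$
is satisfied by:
  {o: True, l: True}


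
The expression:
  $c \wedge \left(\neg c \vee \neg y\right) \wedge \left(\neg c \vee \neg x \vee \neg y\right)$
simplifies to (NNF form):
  $c \wedge \neg y$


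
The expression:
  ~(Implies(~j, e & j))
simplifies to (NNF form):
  ~j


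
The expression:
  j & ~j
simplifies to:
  False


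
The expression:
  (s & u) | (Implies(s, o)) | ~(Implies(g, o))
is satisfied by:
  {o: True, g: True, u: True, s: False}
  {o: True, g: True, s: False, u: False}
  {o: True, u: True, s: False, g: False}
  {o: True, s: False, u: False, g: False}
  {g: True, u: True, s: False, o: False}
  {g: True, s: False, u: False, o: False}
  {u: True, g: False, s: False, o: False}
  {g: False, s: False, u: False, o: False}
  {g: True, o: True, s: True, u: True}
  {g: True, o: True, s: True, u: False}
  {o: True, s: True, u: True, g: False}
  {o: True, s: True, g: False, u: False}
  {u: True, s: True, g: True, o: False}
  {s: True, g: True, o: False, u: False}
  {s: True, u: True, o: False, g: False}


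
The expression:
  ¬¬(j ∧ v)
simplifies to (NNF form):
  j ∧ v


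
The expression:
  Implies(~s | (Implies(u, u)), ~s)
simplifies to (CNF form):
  ~s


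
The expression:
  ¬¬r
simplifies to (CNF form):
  r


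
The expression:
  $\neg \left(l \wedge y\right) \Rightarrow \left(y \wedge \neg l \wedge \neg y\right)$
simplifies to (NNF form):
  $l \wedge y$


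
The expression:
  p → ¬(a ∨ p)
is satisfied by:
  {p: False}


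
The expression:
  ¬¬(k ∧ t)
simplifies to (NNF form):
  k ∧ t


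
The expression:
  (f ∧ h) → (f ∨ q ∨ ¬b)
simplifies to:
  True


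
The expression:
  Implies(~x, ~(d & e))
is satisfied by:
  {x: True, e: False, d: False}
  {e: False, d: False, x: False}
  {x: True, d: True, e: False}
  {d: True, e: False, x: False}
  {x: True, e: True, d: False}
  {e: True, x: False, d: False}
  {x: True, d: True, e: True}


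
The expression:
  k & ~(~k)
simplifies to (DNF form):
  k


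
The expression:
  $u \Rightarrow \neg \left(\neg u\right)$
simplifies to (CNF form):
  $\text{True}$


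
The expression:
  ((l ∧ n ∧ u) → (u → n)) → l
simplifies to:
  l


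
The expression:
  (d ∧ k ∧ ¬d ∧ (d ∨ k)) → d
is always true.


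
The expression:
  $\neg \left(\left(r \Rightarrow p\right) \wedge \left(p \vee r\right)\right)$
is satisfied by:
  {p: False}


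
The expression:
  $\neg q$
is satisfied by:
  {q: False}


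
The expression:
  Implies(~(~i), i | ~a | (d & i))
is always true.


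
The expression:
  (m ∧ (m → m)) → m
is always true.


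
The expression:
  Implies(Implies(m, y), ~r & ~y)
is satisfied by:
  {m: True, y: False, r: False}
  {y: False, r: False, m: False}
  {r: True, m: True, y: False}


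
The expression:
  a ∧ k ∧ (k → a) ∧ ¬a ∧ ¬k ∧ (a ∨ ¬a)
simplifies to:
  False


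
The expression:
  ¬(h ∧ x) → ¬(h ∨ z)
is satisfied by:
  {x: True, h: False, z: False}
  {h: False, z: False, x: False}
  {x: True, h: True, z: False}
  {x: True, z: True, h: True}


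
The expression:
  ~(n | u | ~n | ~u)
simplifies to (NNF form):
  False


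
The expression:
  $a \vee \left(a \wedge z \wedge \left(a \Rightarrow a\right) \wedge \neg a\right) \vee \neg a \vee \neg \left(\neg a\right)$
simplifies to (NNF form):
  $\text{True}$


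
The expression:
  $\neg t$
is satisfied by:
  {t: False}


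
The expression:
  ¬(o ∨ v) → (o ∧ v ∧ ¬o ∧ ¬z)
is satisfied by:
  {o: True, v: True}
  {o: True, v: False}
  {v: True, o: False}


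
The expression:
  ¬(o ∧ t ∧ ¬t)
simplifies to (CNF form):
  True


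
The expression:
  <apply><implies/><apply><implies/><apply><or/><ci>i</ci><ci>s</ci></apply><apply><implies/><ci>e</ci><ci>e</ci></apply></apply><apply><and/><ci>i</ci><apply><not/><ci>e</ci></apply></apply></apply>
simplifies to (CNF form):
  <apply><and/><ci>i</ci><apply><not/><ci>e</ci></apply></apply>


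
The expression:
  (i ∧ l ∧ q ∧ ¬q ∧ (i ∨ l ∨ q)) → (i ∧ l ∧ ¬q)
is always true.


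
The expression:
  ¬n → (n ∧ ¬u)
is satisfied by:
  {n: True}


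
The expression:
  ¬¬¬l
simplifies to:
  ¬l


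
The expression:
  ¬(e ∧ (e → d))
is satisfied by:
  {e: False, d: False}
  {d: True, e: False}
  {e: True, d: False}


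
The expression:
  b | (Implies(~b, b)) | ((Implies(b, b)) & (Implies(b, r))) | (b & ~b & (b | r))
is always true.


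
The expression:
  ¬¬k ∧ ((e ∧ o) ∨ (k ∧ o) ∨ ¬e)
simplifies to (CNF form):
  k ∧ (o ∨ ¬e)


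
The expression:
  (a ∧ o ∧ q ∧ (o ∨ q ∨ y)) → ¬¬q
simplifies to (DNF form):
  True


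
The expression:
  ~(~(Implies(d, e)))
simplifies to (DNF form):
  e | ~d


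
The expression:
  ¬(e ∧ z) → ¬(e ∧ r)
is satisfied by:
  {z: True, e: False, r: False}
  {e: False, r: False, z: False}
  {r: True, z: True, e: False}
  {r: True, e: False, z: False}
  {z: True, e: True, r: False}
  {e: True, z: False, r: False}
  {r: True, e: True, z: True}


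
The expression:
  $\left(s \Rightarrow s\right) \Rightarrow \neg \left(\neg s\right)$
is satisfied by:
  {s: True}


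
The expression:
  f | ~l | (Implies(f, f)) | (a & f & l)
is always true.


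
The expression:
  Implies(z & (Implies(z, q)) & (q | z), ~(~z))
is always true.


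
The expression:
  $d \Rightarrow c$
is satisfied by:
  {c: True, d: False}
  {d: False, c: False}
  {d: True, c: True}


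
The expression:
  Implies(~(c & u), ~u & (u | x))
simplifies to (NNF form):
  (c & u) | (x & ~u)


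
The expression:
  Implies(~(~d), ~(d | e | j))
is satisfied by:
  {d: False}


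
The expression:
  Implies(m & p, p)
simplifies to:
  True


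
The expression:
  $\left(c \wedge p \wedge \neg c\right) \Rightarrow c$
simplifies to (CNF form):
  $\text{True}$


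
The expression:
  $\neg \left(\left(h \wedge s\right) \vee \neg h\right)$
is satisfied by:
  {h: True, s: False}


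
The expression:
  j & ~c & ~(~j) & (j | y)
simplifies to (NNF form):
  j & ~c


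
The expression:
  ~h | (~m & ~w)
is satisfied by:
  {w: False, h: False, m: False}
  {m: True, w: False, h: False}
  {w: True, m: False, h: False}
  {m: True, w: True, h: False}
  {h: True, m: False, w: False}


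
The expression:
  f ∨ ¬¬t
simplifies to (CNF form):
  f ∨ t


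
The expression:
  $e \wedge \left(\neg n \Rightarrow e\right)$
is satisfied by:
  {e: True}


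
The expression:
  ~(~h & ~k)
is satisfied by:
  {k: True, h: True}
  {k: True, h: False}
  {h: True, k: False}


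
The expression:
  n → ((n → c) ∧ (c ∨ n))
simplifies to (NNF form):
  c ∨ ¬n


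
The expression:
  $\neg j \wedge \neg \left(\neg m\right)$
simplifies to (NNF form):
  $m \wedge \neg j$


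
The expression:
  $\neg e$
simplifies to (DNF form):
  $\neg e$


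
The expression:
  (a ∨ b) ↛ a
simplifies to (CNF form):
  b ∧ ¬a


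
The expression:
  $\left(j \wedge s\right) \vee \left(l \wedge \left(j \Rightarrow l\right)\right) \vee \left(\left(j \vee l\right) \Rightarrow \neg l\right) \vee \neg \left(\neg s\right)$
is always true.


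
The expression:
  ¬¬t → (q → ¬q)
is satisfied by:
  {t: False, q: False}
  {q: True, t: False}
  {t: True, q: False}


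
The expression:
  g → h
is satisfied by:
  {h: True, g: False}
  {g: False, h: False}
  {g: True, h: True}


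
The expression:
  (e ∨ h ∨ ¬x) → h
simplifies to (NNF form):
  h ∨ (x ∧ ¬e)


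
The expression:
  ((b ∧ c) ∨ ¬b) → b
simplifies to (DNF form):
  b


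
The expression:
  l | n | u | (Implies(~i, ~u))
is always true.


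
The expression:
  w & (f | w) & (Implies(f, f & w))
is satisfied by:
  {w: True}


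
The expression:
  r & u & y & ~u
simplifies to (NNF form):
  False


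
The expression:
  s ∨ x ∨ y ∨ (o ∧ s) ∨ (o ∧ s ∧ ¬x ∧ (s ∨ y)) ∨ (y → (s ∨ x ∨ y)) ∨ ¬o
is always true.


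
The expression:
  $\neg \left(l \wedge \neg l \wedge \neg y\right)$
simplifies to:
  $\text{True}$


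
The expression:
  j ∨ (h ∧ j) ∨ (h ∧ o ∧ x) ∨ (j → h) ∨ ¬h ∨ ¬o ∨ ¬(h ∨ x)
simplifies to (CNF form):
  True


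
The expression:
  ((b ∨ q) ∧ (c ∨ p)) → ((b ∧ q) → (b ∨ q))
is always true.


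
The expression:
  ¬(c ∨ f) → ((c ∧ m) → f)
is always true.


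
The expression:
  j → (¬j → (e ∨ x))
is always true.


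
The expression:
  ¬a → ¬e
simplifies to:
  a ∨ ¬e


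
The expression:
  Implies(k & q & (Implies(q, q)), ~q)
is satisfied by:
  {k: False, q: False}
  {q: True, k: False}
  {k: True, q: False}


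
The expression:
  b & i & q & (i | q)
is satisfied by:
  {i: True, b: True, q: True}


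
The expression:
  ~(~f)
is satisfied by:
  {f: True}


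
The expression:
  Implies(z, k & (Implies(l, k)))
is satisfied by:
  {k: True, z: False}
  {z: False, k: False}
  {z: True, k: True}


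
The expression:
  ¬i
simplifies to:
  ¬i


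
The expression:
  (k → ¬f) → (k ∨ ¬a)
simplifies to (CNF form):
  k ∨ ¬a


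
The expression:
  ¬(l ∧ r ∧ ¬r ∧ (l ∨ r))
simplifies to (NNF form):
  True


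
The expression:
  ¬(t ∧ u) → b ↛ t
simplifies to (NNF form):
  (b ∧ ¬t) ∨ (t ∧ u)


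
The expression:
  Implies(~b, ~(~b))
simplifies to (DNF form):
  b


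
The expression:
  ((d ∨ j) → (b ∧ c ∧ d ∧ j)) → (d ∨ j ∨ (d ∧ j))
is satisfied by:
  {d: True, j: True}
  {d: True, j: False}
  {j: True, d: False}


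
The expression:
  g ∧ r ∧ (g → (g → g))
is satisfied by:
  {r: True, g: True}


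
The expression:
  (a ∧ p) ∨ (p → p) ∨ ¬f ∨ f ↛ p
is always true.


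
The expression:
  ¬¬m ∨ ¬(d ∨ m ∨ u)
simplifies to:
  m ∨ (¬d ∧ ¬u)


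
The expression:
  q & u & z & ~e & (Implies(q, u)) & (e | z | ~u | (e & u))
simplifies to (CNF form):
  q & u & z & ~e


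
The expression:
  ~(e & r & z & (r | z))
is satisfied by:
  {e: False, z: False, r: False}
  {r: True, e: False, z: False}
  {z: True, e: False, r: False}
  {r: True, z: True, e: False}
  {e: True, r: False, z: False}
  {r: True, e: True, z: False}
  {z: True, e: True, r: False}


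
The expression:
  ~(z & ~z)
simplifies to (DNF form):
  True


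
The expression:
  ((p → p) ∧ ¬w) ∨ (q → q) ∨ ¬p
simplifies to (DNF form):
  True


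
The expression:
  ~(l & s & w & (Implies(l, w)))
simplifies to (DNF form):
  ~l | ~s | ~w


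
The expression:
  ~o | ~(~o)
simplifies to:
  True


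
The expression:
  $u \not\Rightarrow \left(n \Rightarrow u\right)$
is never true.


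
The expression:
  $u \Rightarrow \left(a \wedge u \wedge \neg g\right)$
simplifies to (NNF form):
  $\left(a \wedge \neg g\right) \vee \neg u$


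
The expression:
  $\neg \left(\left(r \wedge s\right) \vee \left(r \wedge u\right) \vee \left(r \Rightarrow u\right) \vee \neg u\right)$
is never true.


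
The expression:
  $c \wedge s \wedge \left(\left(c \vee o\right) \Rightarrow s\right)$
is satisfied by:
  {c: True, s: True}


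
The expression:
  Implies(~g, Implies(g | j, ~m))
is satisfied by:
  {g: True, m: False, j: False}
  {m: False, j: False, g: False}
  {j: True, g: True, m: False}
  {j: True, m: False, g: False}
  {g: True, m: True, j: False}
  {m: True, g: False, j: False}
  {j: True, m: True, g: True}


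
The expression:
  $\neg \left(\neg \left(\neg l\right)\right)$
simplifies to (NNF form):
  $\neg l$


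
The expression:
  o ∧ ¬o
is never true.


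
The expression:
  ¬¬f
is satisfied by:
  {f: True}


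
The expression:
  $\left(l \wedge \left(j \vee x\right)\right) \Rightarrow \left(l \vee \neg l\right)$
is always true.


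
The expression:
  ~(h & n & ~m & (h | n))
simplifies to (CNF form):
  m | ~h | ~n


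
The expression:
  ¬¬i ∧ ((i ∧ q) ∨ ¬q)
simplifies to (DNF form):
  i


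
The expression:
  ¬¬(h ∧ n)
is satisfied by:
  {h: True, n: True}


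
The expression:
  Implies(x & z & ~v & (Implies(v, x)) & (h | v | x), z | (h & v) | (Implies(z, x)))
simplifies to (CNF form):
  True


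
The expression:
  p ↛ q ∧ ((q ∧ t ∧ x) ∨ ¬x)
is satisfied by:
  {p: True, q: False, x: False}


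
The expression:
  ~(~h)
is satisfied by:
  {h: True}


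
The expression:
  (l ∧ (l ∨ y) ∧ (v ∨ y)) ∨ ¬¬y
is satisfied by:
  {y: True, v: True, l: True}
  {y: True, v: True, l: False}
  {y: True, l: True, v: False}
  {y: True, l: False, v: False}
  {v: True, l: True, y: False}


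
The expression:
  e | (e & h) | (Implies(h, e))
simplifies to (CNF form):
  e | ~h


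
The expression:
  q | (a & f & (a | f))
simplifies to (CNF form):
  (a | q) & (f | q)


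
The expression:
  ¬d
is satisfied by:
  {d: False}


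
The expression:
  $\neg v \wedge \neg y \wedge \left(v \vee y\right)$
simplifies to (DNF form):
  $\text{False}$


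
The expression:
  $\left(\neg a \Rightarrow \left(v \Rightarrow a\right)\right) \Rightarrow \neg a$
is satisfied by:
  {a: False}


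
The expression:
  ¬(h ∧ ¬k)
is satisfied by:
  {k: True, h: False}
  {h: False, k: False}
  {h: True, k: True}


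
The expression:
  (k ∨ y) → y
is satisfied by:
  {y: True, k: False}
  {k: False, y: False}
  {k: True, y: True}


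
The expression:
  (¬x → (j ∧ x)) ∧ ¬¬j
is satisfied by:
  {j: True, x: True}


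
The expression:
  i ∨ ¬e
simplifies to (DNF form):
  i ∨ ¬e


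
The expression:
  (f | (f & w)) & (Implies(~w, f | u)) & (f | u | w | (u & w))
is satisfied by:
  {f: True}


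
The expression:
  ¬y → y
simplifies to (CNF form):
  y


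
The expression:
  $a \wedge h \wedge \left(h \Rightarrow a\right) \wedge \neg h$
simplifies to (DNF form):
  $\text{False}$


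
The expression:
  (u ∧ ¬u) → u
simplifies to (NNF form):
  True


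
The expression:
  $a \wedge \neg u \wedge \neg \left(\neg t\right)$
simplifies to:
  $a \wedge t \wedge \neg u$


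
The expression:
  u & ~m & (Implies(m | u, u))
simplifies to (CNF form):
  u & ~m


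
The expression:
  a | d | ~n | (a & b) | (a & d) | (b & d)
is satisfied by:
  {a: True, d: True, n: False}
  {a: True, d: False, n: False}
  {d: True, a: False, n: False}
  {a: False, d: False, n: False}
  {a: True, n: True, d: True}
  {a: True, n: True, d: False}
  {n: True, d: True, a: False}


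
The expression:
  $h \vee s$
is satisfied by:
  {s: True, h: True}
  {s: True, h: False}
  {h: True, s: False}


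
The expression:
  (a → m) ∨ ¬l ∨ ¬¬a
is always true.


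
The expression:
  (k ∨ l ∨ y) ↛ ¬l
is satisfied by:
  {l: True}


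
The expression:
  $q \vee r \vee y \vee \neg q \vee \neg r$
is always true.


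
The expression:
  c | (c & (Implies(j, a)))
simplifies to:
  c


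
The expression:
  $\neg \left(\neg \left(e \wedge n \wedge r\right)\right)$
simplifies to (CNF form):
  $e \wedge n \wedge r$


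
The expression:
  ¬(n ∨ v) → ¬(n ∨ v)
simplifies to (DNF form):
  True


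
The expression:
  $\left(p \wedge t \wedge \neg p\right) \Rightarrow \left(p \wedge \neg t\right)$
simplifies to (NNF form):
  $\text{True}$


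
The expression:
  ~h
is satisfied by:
  {h: False}


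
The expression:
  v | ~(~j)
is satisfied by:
  {v: True, j: True}
  {v: True, j: False}
  {j: True, v: False}


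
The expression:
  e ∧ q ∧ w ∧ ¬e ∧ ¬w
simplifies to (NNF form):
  False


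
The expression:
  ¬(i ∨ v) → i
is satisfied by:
  {i: True, v: True}
  {i: True, v: False}
  {v: True, i: False}


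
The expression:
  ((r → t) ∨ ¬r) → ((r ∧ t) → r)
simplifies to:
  True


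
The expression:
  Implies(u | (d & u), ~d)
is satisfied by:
  {u: False, d: False}
  {d: True, u: False}
  {u: True, d: False}


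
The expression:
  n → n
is always true.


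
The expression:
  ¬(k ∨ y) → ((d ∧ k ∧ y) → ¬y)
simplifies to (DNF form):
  True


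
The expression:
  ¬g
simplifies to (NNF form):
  ¬g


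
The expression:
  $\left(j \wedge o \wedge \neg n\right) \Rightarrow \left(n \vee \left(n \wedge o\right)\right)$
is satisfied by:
  {n: True, o: False, j: False}
  {o: False, j: False, n: False}
  {j: True, n: True, o: False}
  {j: True, o: False, n: False}
  {n: True, o: True, j: False}
  {o: True, n: False, j: False}
  {j: True, o: True, n: True}


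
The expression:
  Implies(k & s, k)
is always true.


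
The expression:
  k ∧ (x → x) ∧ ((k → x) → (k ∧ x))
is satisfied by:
  {k: True}


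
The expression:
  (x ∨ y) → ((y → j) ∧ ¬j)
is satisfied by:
  {y: False, x: False, j: False}
  {j: True, y: False, x: False}
  {x: True, y: False, j: False}


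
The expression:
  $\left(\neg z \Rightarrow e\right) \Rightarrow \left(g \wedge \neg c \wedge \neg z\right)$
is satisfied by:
  {g: True, z: False, e: False, c: False}
  {g: False, z: False, e: False, c: False}
  {c: True, g: True, z: False, e: False}
  {c: True, g: False, z: False, e: False}
  {e: True, g: True, z: False, c: False}


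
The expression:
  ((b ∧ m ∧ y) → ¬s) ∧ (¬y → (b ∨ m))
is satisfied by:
  {y: True, m: False, s: False, b: False}
  {b: True, y: True, m: False, s: False}
  {y: True, s: True, m: False, b: False}
  {b: True, y: True, s: True, m: False}
  {y: True, m: True, s: False, b: False}
  {y: True, b: True, m: True, s: False}
  {y: True, s: True, m: True, b: False}
  {b: True, m: False, s: False, y: False}
  {s: True, b: True, m: False, y: False}
  {m: True, b: False, s: False, y: False}
  {b: True, m: True, s: False, y: False}
  {s: True, m: True, b: False, y: False}
  {b: True, s: True, m: True, y: False}


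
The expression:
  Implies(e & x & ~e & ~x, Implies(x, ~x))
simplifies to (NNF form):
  True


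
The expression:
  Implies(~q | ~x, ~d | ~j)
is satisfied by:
  {q: True, x: True, d: False, j: False}
  {q: True, x: False, d: False, j: False}
  {x: True, j: False, q: False, d: False}
  {j: False, x: False, q: False, d: False}
  {j: True, q: True, x: True, d: False}
  {j: True, q: True, x: False, d: False}
  {j: True, x: True, q: False, d: False}
  {j: True, x: False, q: False, d: False}
  {d: True, q: True, x: True, j: False}
  {d: True, q: True, x: False, j: False}
  {d: True, x: True, q: False, j: False}
  {d: True, x: False, q: False, j: False}
  {j: True, d: True, q: True, x: True}


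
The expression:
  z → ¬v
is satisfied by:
  {v: False, z: False}
  {z: True, v: False}
  {v: True, z: False}


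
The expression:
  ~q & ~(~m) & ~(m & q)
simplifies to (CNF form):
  m & ~q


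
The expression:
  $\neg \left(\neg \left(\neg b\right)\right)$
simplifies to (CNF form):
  $\neg b$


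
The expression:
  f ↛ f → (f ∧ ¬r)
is always true.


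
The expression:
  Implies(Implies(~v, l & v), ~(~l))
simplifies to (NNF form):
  l | ~v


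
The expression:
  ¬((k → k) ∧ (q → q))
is never true.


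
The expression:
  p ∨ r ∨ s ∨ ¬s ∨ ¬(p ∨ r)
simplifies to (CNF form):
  True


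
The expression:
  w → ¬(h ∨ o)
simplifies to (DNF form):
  (¬h ∧ ¬o) ∨ ¬w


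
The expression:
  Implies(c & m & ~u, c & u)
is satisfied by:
  {u: True, m: False, c: False}
  {m: False, c: False, u: False}
  {c: True, u: True, m: False}
  {c: True, m: False, u: False}
  {u: True, m: True, c: False}
  {m: True, u: False, c: False}
  {c: True, m: True, u: True}


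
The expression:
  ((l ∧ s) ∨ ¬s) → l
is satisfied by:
  {l: True, s: True}
  {l: True, s: False}
  {s: True, l: False}


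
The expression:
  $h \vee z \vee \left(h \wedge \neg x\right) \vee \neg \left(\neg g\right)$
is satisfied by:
  {z: True, g: True, h: True}
  {z: True, g: True, h: False}
  {z: True, h: True, g: False}
  {z: True, h: False, g: False}
  {g: True, h: True, z: False}
  {g: True, h: False, z: False}
  {h: True, g: False, z: False}


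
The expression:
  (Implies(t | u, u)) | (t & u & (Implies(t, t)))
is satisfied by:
  {u: True, t: False}
  {t: False, u: False}
  {t: True, u: True}


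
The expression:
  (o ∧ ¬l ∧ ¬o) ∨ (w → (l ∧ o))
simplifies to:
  (l ∧ o) ∨ ¬w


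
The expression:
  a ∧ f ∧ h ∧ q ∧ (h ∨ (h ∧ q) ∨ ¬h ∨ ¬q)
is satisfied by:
  {a: True, f: True, h: True, q: True}


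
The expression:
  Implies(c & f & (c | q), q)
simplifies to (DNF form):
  q | ~c | ~f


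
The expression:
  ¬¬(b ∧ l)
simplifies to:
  b ∧ l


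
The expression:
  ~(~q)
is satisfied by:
  {q: True}


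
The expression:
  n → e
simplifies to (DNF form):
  e ∨ ¬n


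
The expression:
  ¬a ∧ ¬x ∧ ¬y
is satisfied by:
  {x: False, y: False, a: False}


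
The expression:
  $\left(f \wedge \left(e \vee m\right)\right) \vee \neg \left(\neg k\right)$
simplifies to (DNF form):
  $k \vee \left(e \wedge f\right) \vee \left(f \wedge m\right)$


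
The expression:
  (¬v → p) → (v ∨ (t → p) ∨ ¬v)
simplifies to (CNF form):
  True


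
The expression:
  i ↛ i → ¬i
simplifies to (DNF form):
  True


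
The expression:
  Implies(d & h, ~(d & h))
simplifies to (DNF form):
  ~d | ~h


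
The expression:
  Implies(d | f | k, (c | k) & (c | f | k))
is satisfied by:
  {k: True, c: True, d: False, f: False}
  {f: True, k: True, c: True, d: False}
  {k: True, c: True, d: True, f: False}
  {f: True, k: True, c: True, d: True}
  {k: True, d: False, c: False, f: False}
  {k: True, f: True, d: False, c: False}
  {k: True, d: True, c: False, f: False}
  {k: True, f: True, d: True, c: False}
  {c: True, f: False, d: False, k: False}
  {f: True, c: True, d: False, k: False}
  {c: True, d: True, f: False, k: False}
  {f: True, c: True, d: True, k: False}
  {f: False, d: False, c: False, k: False}


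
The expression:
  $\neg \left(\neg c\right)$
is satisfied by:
  {c: True}


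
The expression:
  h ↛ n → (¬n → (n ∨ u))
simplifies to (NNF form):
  n ∨ u ∨ ¬h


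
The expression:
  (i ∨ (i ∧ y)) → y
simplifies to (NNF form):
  y ∨ ¬i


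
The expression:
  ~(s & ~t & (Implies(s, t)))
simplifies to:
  True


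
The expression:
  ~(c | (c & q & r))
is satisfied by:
  {c: False}


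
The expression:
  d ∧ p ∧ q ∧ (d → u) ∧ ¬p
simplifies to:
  False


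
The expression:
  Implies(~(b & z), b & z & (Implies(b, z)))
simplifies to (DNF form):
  b & z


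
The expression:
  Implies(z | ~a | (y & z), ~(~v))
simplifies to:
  v | (a & ~z)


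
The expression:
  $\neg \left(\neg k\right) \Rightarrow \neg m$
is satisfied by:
  {k: False, m: False}
  {m: True, k: False}
  {k: True, m: False}


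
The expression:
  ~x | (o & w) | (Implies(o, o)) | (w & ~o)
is always true.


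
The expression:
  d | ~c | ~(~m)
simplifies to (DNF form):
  d | m | ~c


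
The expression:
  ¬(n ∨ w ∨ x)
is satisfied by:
  {x: False, w: False, n: False}


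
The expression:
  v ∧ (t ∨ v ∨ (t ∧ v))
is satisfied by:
  {v: True}


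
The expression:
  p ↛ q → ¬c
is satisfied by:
  {q: True, p: False, c: False}
  {p: False, c: False, q: False}
  {q: True, c: True, p: False}
  {c: True, p: False, q: False}
  {q: True, p: True, c: False}
  {p: True, q: False, c: False}
  {q: True, c: True, p: True}


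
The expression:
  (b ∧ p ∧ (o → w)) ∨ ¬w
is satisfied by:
  {b: True, p: True, w: False}
  {b: True, p: False, w: False}
  {p: True, b: False, w: False}
  {b: False, p: False, w: False}
  {b: True, w: True, p: True}


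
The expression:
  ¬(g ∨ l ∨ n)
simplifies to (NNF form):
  ¬g ∧ ¬l ∧ ¬n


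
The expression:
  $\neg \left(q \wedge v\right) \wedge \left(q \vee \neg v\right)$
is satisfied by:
  {v: False}


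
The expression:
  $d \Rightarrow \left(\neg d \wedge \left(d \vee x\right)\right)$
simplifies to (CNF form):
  $\neg d$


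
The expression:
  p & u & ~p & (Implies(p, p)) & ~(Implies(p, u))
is never true.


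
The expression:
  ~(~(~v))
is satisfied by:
  {v: False}


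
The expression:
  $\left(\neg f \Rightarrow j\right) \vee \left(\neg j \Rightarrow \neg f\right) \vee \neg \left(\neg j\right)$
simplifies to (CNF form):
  $\text{True}$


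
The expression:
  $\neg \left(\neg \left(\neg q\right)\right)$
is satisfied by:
  {q: False}


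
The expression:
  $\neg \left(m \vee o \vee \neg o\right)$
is never true.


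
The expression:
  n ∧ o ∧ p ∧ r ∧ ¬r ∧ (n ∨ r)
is never true.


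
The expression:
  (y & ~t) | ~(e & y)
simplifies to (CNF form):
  ~e | ~t | ~y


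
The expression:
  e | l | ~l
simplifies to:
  True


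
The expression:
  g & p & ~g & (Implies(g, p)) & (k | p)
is never true.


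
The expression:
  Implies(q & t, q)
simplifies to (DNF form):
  True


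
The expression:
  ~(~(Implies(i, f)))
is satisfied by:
  {f: True, i: False}
  {i: False, f: False}
  {i: True, f: True}


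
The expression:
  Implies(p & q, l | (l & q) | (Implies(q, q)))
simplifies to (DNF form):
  True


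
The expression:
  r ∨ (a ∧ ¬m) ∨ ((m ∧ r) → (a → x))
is always true.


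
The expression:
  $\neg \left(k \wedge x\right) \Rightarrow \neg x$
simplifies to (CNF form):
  $k \vee \neg x$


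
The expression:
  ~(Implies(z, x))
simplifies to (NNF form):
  z & ~x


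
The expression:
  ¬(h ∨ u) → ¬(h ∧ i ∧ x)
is always true.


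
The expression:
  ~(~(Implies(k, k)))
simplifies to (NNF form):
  True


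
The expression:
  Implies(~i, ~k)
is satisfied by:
  {i: True, k: False}
  {k: False, i: False}
  {k: True, i: True}


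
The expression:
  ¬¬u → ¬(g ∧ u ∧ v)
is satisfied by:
  {g: False, v: False, u: False}
  {u: True, g: False, v: False}
  {v: True, g: False, u: False}
  {u: True, v: True, g: False}
  {g: True, u: False, v: False}
  {u: True, g: True, v: False}
  {v: True, g: True, u: False}


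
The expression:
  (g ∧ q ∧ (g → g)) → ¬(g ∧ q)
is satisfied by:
  {g: False, q: False}
  {q: True, g: False}
  {g: True, q: False}


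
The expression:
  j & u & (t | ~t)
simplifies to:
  j & u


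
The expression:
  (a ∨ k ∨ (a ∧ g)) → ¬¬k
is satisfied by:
  {k: True, a: False}
  {a: False, k: False}
  {a: True, k: True}


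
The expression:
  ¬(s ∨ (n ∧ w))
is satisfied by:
  {w: False, s: False, n: False}
  {n: True, w: False, s: False}
  {w: True, n: False, s: False}


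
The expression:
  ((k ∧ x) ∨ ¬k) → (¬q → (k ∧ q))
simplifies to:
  q ∨ (k ∧ ¬x)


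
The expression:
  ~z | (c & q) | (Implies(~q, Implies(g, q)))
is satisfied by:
  {q: True, g: False, z: False}
  {g: False, z: False, q: False}
  {q: True, z: True, g: False}
  {z: True, g: False, q: False}
  {q: True, g: True, z: False}
  {g: True, q: False, z: False}
  {q: True, z: True, g: True}


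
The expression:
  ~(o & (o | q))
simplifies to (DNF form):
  ~o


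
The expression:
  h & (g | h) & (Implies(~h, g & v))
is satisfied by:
  {h: True}


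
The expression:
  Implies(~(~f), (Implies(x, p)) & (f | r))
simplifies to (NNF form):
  p | ~f | ~x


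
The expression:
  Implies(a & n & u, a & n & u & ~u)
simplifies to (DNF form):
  ~a | ~n | ~u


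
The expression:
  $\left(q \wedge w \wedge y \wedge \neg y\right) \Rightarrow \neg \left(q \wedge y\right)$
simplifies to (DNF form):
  $\text{True}$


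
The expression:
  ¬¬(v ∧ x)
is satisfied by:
  {x: True, v: True}


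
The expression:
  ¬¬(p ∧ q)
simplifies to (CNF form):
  p ∧ q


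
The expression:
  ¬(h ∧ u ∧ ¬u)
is always true.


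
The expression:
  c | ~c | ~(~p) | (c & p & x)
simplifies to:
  True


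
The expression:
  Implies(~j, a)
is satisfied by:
  {a: True, j: True}
  {a: True, j: False}
  {j: True, a: False}


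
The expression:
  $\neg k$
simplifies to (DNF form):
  $\neg k$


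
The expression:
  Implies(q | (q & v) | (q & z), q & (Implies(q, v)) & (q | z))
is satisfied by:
  {v: True, q: False}
  {q: False, v: False}
  {q: True, v: True}


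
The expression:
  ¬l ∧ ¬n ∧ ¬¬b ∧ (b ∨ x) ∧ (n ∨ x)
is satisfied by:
  {b: True, x: True, n: False, l: False}


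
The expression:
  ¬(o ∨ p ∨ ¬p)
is never true.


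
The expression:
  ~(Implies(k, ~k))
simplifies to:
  k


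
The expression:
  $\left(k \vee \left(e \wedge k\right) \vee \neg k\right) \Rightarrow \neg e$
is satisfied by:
  {e: False}


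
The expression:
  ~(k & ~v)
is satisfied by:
  {v: True, k: False}
  {k: False, v: False}
  {k: True, v: True}


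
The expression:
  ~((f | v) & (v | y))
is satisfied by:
  {v: False, y: False, f: False}
  {f: True, v: False, y: False}
  {y: True, v: False, f: False}


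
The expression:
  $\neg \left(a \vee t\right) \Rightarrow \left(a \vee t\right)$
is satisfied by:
  {a: True, t: True}
  {a: True, t: False}
  {t: True, a: False}


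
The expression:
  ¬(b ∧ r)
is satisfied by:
  {b: False, r: False}
  {r: True, b: False}
  {b: True, r: False}


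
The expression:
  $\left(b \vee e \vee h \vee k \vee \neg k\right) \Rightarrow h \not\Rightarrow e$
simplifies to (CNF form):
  $h \wedge \neg e$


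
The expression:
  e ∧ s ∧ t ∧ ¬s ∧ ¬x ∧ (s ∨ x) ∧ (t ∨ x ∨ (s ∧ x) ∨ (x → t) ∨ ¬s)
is never true.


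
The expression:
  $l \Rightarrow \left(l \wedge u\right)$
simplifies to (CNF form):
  $u \vee \neg l$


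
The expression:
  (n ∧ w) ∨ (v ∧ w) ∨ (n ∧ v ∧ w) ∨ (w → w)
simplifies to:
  True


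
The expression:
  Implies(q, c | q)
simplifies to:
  True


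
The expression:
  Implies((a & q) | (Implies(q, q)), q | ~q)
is always true.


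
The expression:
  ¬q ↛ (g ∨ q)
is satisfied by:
  {q: False, g: False}


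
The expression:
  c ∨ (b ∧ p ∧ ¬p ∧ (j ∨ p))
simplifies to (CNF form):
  c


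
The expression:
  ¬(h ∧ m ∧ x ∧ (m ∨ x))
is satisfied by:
  {h: False, m: False, x: False}
  {x: True, h: False, m: False}
  {m: True, h: False, x: False}
  {x: True, m: True, h: False}
  {h: True, x: False, m: False}
  {x: True, h: True, m: False}
  {m: True, h: True, x: False}


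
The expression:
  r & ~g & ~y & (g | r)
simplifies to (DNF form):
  r & ~g & ~y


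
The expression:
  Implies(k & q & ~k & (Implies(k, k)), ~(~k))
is always true.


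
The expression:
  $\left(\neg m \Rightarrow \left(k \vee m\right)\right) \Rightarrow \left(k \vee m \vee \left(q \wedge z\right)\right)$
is always true.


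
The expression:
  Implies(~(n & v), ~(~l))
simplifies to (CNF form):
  (l | n) & (l | v)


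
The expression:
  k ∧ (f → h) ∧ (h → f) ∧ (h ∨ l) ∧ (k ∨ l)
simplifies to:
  k ∧ (f ∨ l) ∧ (f ∨ ¬h) ∧ (h ∨ ¬f)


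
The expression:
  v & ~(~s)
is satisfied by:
  {s: True, v: True}


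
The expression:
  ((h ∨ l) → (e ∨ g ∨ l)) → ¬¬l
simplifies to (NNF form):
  l ∨ (h ∧ ¬e ∧ ¬g)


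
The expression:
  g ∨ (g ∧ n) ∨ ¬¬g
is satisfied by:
  {g: True}


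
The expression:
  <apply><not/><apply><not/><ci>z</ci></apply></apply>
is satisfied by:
  {z: True}


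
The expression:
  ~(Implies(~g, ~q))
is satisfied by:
  {q: True, g: False}


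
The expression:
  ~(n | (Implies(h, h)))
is never true.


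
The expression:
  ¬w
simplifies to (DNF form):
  ¬w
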